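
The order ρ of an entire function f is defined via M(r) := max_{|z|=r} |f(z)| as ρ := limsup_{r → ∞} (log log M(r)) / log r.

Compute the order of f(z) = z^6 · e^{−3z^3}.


M(r) = max_{|z|=r} |1|·|z|^6·|e^{−3z^3}| = 1·r^6 · e^{3r^3} (the factors attain their maxima compatibly on |z|=r). Then log M(r) = log 1 + 6·log r + 3r^3, dominated by the last term, so log log M(r) ~ 3·log r. The polynomial factor 1z^6 contributes only a log r term and does not affect the order. ρ = 3.
Therefore ρ = 3.

Order ρ = 3.


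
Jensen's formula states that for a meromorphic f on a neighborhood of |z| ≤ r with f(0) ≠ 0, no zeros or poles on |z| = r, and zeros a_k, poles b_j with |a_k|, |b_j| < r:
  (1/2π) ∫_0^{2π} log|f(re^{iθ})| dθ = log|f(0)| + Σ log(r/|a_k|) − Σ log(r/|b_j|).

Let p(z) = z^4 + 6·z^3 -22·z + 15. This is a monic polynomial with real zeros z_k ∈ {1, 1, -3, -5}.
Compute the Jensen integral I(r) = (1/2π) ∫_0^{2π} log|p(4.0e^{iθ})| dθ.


Zeros: -5, -3, 1, 1; r = 4.0.
Inside |z| < r: -3, 1, 1. Outside (|z| ≥ r): -5.
p(0) = 15, so log|p(0)| = log(15) = 2.7081.
Apply Jensen: I(r) = log|p(0)| + Σ_k log(r/|z_k|), summed over zeros inside |z| < r.
  log(r/|z_k|) for z_k = 1: log(4.0/1) = 1.3863
  log(r/|z_k|) for z_k = 1: log(4.0/1) = 1.3863
  log(r/|z_k|) for z_k = -3: log(4.0/3) = 0.2877
  Outside zeros (-5) contribute nothing to the Jensen sum.
Sum over inside zeros: 3.0603.
I(r) = log|p(0)| + (inside sum) = 2.7081 + 3.0603 = 5.7683.
Note: since some zeros are outside |z| ≤ r, the simplified n·log(r) form does NOT apply — only the inside zeros contribute.

I(r) ≈ 5.7683.


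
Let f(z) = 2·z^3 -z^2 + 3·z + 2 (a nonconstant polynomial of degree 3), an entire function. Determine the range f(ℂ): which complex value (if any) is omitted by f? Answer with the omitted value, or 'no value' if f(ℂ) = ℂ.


Little Picard bounds the complement of f(ℂ) to at most one point.
For every w ∈ ℂ, the equation p(z) − w = 0 is a nonconstant polynomial in z and hence has at least one root by the fundamental theorem of algebra. So p is surjective onto ℂ, omitting no value.

Omitted value: no value.


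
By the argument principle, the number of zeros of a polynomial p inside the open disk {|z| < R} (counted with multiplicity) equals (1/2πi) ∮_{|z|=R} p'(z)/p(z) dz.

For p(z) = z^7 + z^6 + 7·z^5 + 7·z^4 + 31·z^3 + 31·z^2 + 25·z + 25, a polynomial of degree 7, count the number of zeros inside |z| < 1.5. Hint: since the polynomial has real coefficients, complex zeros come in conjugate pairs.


The zeros of p are: (-1 + 2i), (-1 - 2i), (1 + 2i), (1 - 2i), (0 + 1i), (0 - 1i), -1.
Their magnitudes are: 2.236, 2.236, 2.236, 2.236, 1, 1, 1.
Zeros with |z| < R = 1.5: (0 + 1i), (0 - 1i), -1.
Count = 3.
By the argument principle, (1/2πi) ∮_{|z|=R} p'(z)/p(z) dz equals exactly this count.

Number of zeros inside |z| < 1.5: 3.


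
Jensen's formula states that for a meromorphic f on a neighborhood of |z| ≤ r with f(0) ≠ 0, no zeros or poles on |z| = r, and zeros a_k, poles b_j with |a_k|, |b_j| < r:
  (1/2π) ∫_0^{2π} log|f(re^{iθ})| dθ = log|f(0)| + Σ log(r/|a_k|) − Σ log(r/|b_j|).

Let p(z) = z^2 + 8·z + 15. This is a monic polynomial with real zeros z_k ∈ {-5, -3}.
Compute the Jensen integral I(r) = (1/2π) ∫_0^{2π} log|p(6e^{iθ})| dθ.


Zeros: -5, -3; r = 6.
Inside |z| < r: -5, -3. Outside (|z| ≥ r): ∅.
p(0) = 15, so log|p(0)| = log(15) = 2.7081.
Apply Jensen: I(r) = log|p(0)| + Σ_k log(r/|z_k|), summed over zeros inside |z| < r.
  log(r/|z_k|) for z_k = -5: log(6/5) = 0.1823
  log(r/|z_k|) for z_k = -3: log(6/3) = 0.6931
Sum over inside zeros: 0.8755.
I(r) = log|p(0)| + (inside sum) = 2.7081 + 0.8755 = 3.5835.
Closed form (all zeros inside, monic): I(r) = n·log(r) = 2·log(6) = 3.5835. ✓

I(r) ≈ 3.5835.


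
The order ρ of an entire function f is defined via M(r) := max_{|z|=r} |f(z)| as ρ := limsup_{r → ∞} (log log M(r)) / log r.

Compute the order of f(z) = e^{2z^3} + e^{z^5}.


Each summand is entire of order 3 and 5 respectively (as in the single-exponential case). The order of a sum is at most the max of the orders, so ρ ≤ 5. For the lower bound: on |z|=r choose arg z so that 1z^5 is real positive; then |e^{1z^5}| = e^{1r^5} while |e^{2z^3}| ≤ e^{2r^3} = o(e^{1r^5}). So |f| ≥ e^{1r^5}(1 − o(1)) and ρ ≥ 5. Hence ρ = max(3, 5) = 5.
Therefore ρ = 5.

Order ρ = 5.


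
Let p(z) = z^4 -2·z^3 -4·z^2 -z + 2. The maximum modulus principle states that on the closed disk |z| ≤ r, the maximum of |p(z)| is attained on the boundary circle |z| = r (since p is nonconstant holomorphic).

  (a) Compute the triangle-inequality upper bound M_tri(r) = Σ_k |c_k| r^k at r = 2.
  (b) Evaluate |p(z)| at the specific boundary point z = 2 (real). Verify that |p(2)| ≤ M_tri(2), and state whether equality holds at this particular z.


Coefficients: c_0 = 2, c_1 = -1, c_2 = -4, c_3 = -2, c_4 = 1. Radius r = 2.
Part (a). Triangle bound: M_tri(r) = Σ_k |c_k| r^k
  = |2|·2^0 + |-1|·2^1 + |-4|·2^2 + |-2|·2^3 + |1|·2^4
  = 2 + 2 + 16 + 16 + 16 = 52.
This bounds M(r) := max_{|z|=r} |p(z)| from above; equality holds iff all terms c_k z^k can be made to align in phase at a single z on |z|=r.
Part (b). At z = 2 (real, on the circle |z| = r):
  p(2) = (2)·2^0 + (-1)·2^1 + (-4)·2^2 + (-2)·2^3 + (1)·2^4 = -16.
  |p(2)| = 16.
Check: |p(2)| = 16 ≤ 52 = M_tri(2). ✓ Equality does not hold at z = 2 (the coefficients have mixed signs, so the terms do not all align in phase there).

M_tri(2) = 52; |p(2)| = 16; equality at z=2: no.


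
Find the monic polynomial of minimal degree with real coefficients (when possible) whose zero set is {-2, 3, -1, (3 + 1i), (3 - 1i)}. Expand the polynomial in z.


The polynomial is p(z) = ∏_{α ∈ S} (z − α), where S = {-2, 3, -1, (3 + 1i), (3 - 1i)}.
Expanding the product yields: p(z) = z^5 -6·z^4 + 3·z^3 + 36·z^2 -34·z -60.
Note conjugate pairs combine to real quadratics: (z − (3+1i))(z − (3−1i)) = z² − 6z + 10.
The resulting polynomial has degree 5 and real coefficients as required.

p(z) = z^5 -6·z^4 + 3·z^3 + 36·z^2 -34·z -60.


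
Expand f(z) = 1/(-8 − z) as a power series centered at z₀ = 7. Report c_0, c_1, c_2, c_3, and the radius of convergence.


Let w = z − z₀, so z = z₀ + w.
Then -8 − z = -8 − (z₀ + w) = (-8 − z₀) − w = -15 − w.
f(z) = 1/(-15 − w) = (1/(-15)) · 1/(1 − w/(-15)) = Σ_{n≥0} w^n / (-15)^(n+1).
So c_n = 1/(-15)^(n+1):
  c_0 = 1/(-15)^1 = -1/15.
  c_1 = 1/(-15)^2 = 1/225.
  c_2 = 1/(-15)^3 = -1/3375.
  c_3 = 1/(-15)^4 = 1/50625.
The series is valid for |w/d| < 1, i.e. |z − z₀| < |d|.
Radius of convergence: R = |-8 − z₀| = |-15| = 15 (distance from z₀ to the singularity z = -8).

c_0 = -1/15, c_1 = 1/225, c_2 = -1/3375, c_3 = 1/50625; R = 15.


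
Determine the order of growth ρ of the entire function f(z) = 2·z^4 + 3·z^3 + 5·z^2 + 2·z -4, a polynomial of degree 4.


|f(z)| ≤ Σ|c_k|·r^k = O(r^4) as r → ∞. Polynomial growth is O(e^{r^ε}) for every ε > 0 (since r^4/e^{r^ε} → 0), so ρ ≤ ε for all ε > 0, i.e. ρ = 0. Every nonconstant polynomial has order 0.
Therefore ρ = 0.

Order ρ = 0.


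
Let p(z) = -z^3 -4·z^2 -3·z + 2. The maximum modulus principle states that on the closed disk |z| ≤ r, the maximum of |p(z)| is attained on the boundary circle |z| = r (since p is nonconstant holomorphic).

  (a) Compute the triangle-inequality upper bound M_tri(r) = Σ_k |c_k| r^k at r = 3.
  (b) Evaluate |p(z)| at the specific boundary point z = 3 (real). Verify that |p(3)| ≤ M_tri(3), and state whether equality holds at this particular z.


Coefficients: c_0 = 2, c_1 = -3, c_2 = -4, c_3 = -1. Radius r = 3.
Part (a). Triangle bound: M_tri(r) = Σ_k |c_k| r^k
  = |2|·3^0 + |-3|·3^1 + |-4|·3^2 + |-1|·3^3
  = 2 + 9 + 36 + 27 = 74.
This bounds M(r) := max_{|z|=r} |p(z)| from above; equality holds iff all terms c_k z^k can be made to align in phase at a single z on |z|=r.
Part (b). At z = 3 (real, on the circle |z| = r):
  p(3) = (2)·3^0 + (-3)·3^1 + (-4)·3^2 + (-1)·3^3 = -70.
  |p(3)| = 70.
Check: |p(3)| = 70 ≤ 74 = M_tri(3). ✓ Equality does not hold at z = 3 (the coefficients have mixed signs, so the terms do not all align in phase there).

M_tri(3) = 74; |p(3)| = 70; equality at z=3: no.


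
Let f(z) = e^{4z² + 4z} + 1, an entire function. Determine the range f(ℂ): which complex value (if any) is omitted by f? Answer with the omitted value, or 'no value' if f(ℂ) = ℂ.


Little Picard bounds the complement of f(ℂ) to at most one point.
The exponent g(z) = 4z² + 4z is a nonconstant polynomial, hence surjective onto ℂ. So e^{g(z)} takes every value in {e^w : w ∈ ℂ} = ℂ ∖ {0}. Adding 1 shifts the range to ℂ ∖ {1}. f omits exactly 1.

Omitted value: 1.


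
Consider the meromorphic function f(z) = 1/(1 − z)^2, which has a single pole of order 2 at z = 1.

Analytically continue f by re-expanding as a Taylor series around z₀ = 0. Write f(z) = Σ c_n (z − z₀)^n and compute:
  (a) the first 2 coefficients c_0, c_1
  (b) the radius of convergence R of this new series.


Let w = z − z₀, so z = z₀ + w.
Then 1 − z = 1 − (z₀ + w) = (1 − z₀) − w = 1 − w.
f(z) = 1/(1 − w)^2 = (1/(1)^2) · (1 − w/(1))^{−2}.
By the binomial series (1−u)^{−2} = Σ_{n≥0} C(n+1, 1) u^n for |u|<1, with u = w/(1):
  c_n = C(n+1, 1) / (1)^(n+2).
  c_0 = 1/(1)^2 = 1.
  c_1 = 2/(1)^3 = 2.
The series is valid for |w/d| < 1, i.e. |z − z₀| < |d|.
Radius of convergence: R = |1 − z₀| = |1| = 1 (distance from z₀ to the singularity z = 1).

c_0 = 1, c_1 = 2; R = 1.


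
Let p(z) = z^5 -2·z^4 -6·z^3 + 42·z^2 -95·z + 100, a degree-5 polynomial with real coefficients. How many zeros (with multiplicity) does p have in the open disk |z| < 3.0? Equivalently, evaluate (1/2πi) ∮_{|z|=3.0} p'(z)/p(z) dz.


The zeros of p are: (2 + 1i), (2 - 1i), (1 + 2i), (1 - 2i), -4.
Their magnitudes are: 2.236, 2.236, 2.236, 2.236, 4.
Zeros with |z| < R = 3.0: (2 + 1i), (2 - 1i), (1 + 2i), (1 - 2i).
Count = 4.
By the argument principle, (1/2πi) ∮_{|z|=R} p'(z)/p(z) dz equals exactly this count.

Number of zeros inside |z| < 3.0: 4.


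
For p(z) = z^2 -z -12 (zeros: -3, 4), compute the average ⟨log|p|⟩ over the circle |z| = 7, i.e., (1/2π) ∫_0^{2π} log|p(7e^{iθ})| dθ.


Zeros: -3, 4; r = 7.
Inside |z| < r: -3, 4. Outside (|z| ≥ r): ∅.
p(0) = -12, so log|p(0)| = log(12) = 2.4849.
Apply Jensen: I(r) = log|p(0)| + Σ_k log(r/|z_k|), summed over zeros inside |z| < r.
  log(r/|z_k|) for z_k = -3: log(7/3) = 0.8473
  log(r/|z_k|) for z_k = 4: log(7/4) = 0.5596
Sum over inside zeros: 1.4069.
I(r) = log|p(0)| + (inside sum) = 2.4849 + 1.4069 = 3.8918.
Closed form (all zeros inside, monic): I(r) = n·log(r) = 2·log(7) = 3.8918. ✓

I(r) ≈ 3.8918.


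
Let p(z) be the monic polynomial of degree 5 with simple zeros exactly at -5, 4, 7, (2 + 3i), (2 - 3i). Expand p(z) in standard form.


The polynomial is p(z) = ∏_{α ∈ S} (z − α), where S = {-5, 4, 7, (2 + 3i), (2 - 3i)}.
Expanding the product yields: p(z) = z^5 -10·z^4 + 10·z^3 + 170·z^2 -911·z + 1820.
Note conjugate pairs combine to real quadratics: (z − (2+3i))(z − (2−3i)) = z² − 4z + 13.
The resulting polynomial has degree 5 and real coefficients as required.

p(z) = z^5 -10·z^4 + 10·z^3 + 170·z^2 -911·z + 1820.


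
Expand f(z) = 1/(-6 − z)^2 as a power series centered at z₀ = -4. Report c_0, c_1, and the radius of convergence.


Let w = z − z₀, so z = z₀ + w.
Then -6 − z = -6 − (z₀ + w) = (-6 − z₀) − w = -2 − w.
f(z) = 1/(-2 − w)^2 = (1/(-2)^2) · (1 − w/(-2))^{−2}.
By the binomial series (1−u)^{−2} = Σ_{n≥0} C(n+1, 1) u^n for |u|<1, with u = w/(-2):
  c_n = C(n+1, 1) / (-2)^(n+2).
  c_0 = 1/(-2)^2 = 1/4.
  c_1 = 2/(-2)^3 = -1/4.
The series is valid for |w/d| < 1, i.e. |z − z₀| < |d|.
Radius of convergence: R = |-6 − z₀| = |-2| = 2 (distance from z₀ to the singularity z = -6).

c_0 = 1/4, c_1 = -1/4; R = 2.


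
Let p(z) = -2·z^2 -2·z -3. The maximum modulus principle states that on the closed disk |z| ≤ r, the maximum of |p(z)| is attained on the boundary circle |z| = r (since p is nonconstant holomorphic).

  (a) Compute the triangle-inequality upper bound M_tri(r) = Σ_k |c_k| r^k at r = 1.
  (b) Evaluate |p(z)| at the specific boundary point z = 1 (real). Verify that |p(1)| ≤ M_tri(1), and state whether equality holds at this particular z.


Coefficients: c_0 = -3, c_1 = -2, c_2 = -2. Radius r = 1.
Part (a). Triangle bound: M_tri(r) = Σ_k |c_k| r^k
  = |-3|·1^0 + |-2|·1^1 + |-2|·1^2
  = 3 + 2 + 2 = 7.
This bounds M(r) := max_{|z|=r} |p(z)| from above; equality holds iff all terms c_k z^k can be made to align in phase at a single z on |z|=r.
Part (b). At z = 1 (real, on the circle |z| = r):
  p(1) = (-3)·1^0 + (-2)·1^1 + (-2)·1^2 = -7.
  |p(1)| = 7.
Since all nonzero coefficients share the same sign, |p(1)| = 7 = M_tri(1); the triangle bound is attained at z = 1, so in fact M(r) = 7.

M_tri(1) = 7; |p(1)| = 7; equality at z=1: yes.


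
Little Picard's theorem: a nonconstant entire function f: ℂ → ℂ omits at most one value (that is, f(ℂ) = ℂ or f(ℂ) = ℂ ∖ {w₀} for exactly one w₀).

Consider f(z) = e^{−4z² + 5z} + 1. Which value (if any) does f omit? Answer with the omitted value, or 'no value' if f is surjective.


Little Picard bounds the complement of f(ℂ) to at most one point.
The exponent g(z) = −4z² + 5z is a nonconstant polynomial, hence surjective onto ℂ. So e^{g(z)} takes every value in {e^w : w ∈ ℂ} = ℂ ∖ {0}. Adding 1 shifts the range to ℂ ∖ {1}. f omits exactly 1.

Omitted value: 1.


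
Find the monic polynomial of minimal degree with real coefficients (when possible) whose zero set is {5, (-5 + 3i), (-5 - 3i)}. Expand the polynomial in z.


The polynomial is p(z) = ∏_{α ∈ S} (z − α), where S = {5, (-5 + 3i), (-5 - 3i)}.
Expanding the product yields: p(z) = z^3 + 5·z^2 -16·z -170.
Note conjugate pairs combine to real quadratics: (z − (-5+3i))(z − (-5−3i)) = z² + 10z + 34.
The resulting polynomial has degree 3 and real coefficients as required.

p(z) = z^3 + 5·z^2 -16·z -170.


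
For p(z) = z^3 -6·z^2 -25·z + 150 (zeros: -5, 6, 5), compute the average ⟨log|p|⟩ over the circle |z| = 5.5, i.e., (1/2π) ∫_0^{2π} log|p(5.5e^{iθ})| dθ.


Zeros: -5, 5, 6; r = 5.5.
Inside |z| < r: -5, 5. Outside (|z| ≥ r): 6.
p(0) = 150, so log|p(0)| = log(150) = 5.0106.
Apply Jensen: I(r) = log|p(0)| + Σ_k log(r/|z_k|), summed over zeros inside |z| < r.
  log(r/|z_k|) for z_k = -5: log(5.5/5) = 0.0953
  log(r/|z_k|) for z_k = 5: log(5.5/5) = 0.0953
  Outside zeros (6) contribute nothing to the Jensen sum.
Sum over inside zeros: 0.1906.
I(r) = log|p(0)| + (inside sum) = 5.0106 + 0.1906 = 5.2013.
Note: since some zeros are outside |z| ≤ r, the simplified n·log(r) form does NOT apply — only the inside zeros contribute.

I(r) ≈ 5.2013.


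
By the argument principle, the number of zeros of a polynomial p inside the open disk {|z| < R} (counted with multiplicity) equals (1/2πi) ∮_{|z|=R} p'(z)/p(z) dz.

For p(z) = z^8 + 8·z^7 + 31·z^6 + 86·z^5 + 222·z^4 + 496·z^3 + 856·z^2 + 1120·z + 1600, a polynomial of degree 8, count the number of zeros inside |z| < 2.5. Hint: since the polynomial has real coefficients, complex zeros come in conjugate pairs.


The zeros of p are: (-3 + 1i), (-3 - 1i), (-2 + 2i), (-2 - 2i), (0 + 2i), (0 - 2i), (1 + 2i), (1 - 2i).
Their magnitudes are: 3.162, 3.162, 2.828, 2.828, 2, 2, 2.236, 2.236.
Zeros with |z| < R = 2.5: (0 + 2i), (0 - 2i), (1 + 2i), (1 - 2i).
Count = 4.
By the argument principle, (1/2πi) ∮_{|z|=R} p'(z)/p(z) dz equals exactly this count.

Number of zeros inside |z| < 2.5: 4.


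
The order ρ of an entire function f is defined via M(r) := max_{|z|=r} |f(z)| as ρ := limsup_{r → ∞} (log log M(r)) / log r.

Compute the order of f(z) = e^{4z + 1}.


|e^{4z + 1}| = e^{Re(4·z) + 1} ≤ e^{4|z|^1 + 1} = e^{4r^1 + 1} on |z| = r, so ρ ≤ 1. Choosing z on |z|=r so that 4·z is real positive (always possible by picking arg z appropriately) gives |f(z)| = e^{4r^1 + 1}, matching the bound. The additive constant 1 does not affect log log M(r) ~ 1·log r. Hence ρ = 1.
Therefore ρ = 1.

Order ρ = 1.


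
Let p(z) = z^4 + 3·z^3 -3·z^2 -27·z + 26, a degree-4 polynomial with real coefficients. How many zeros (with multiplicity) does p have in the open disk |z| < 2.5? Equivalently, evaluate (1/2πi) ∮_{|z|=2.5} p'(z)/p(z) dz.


The zeros of p are: 1, 2, (-3 + 2i), (-3 - 2i).
Their magnitudes are: 1, 2, 3.606, 3.606.
Zeros with |z| < R = 2.5: 1, 2.
Count = 2.
By the argument principle, (1/2πi) ∮_{|z|=R} p'(z)/p(z) dz equals exactly this count.

Number of zeros inside |z| < 2.5: 2.


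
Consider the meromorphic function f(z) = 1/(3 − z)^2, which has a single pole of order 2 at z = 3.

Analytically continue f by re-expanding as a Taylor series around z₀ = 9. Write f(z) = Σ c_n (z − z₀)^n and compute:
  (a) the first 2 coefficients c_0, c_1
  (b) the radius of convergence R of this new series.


Let w = z − z₀, so z = z₀ + w.
Then 3 − z = 3 − (z₀ + w) = (3 − z₀) − w = -6 − w.
f(z) = 1/(-6 − w)^2 = (1/(-6)^2) · (1 − w/(-6))^{−2}.
By the binomial series (1−u)^{−2} = Σ_{n≥0} C(n+1, 1) u^n for |u|<1, with u = w/(-6):
  c_n = C(n+1, 1) / (-6)^(n+2).
  c_0 = 1/(-6)^2 = 1/36.
  c_1 = 2/(-6)^3 = -1/108.
The series is valid for |w/d| < 1, i.e. |z − z₀| < |d|.
Radius of convergence: R = |3 − z₀| = |-6| = 6 (distance from z₀ to the singularity z = 3).

c_0 = 1/36, c_1 = -1/108; R = 6.


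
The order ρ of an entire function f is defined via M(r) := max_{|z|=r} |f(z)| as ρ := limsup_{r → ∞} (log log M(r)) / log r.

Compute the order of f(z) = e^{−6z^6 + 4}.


|e^{−6z^6 + 4}| = e^{Re(-6·z^6) + 4} ≤ e^{6|z|^6 + 4} = e^{6r^6 + 4} on |z| = r, so ρ ≤ 6. Choosing z on |z|=r so that -6·z^6 is real positive (always possible by picking arg z appropriately) gives |f(z)| = e^{6r^6 + 4}, matching the bound. The additive constant 4 does not affect log log M(r) ~ 6·log r. Hence ρ = 6.
Therefore ρ = 6.

Order ρ = 6.


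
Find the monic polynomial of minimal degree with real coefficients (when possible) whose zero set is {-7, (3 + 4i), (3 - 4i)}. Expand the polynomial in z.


The polynomial is p(z) = ∏_{α ∈ S} (z − α), where S = {-7, (3 + 4i), (3 - 4i)}.
Expanding the product yields: p(z) = z^3 + z^2 -17·z + 175.
Note conjugate pairs combine to real quadratics: (z − (3+4i))(z − (3−4i)) = z² − 6z + 25.
The resulting polynomial has degree 3 and real coefficients as required.

p(z) = z^3 + z^2 -17·z + 175.


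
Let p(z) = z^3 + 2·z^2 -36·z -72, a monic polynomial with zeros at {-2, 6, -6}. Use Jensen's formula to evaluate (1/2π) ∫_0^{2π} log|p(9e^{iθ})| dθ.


Zeros: -6, -2, 6; r = 9.
Inside |z| < r: -6, -2, 6. Outside (|z| ≥ r): ∅.
p(0) = -72, so log|p(0)| = log(72) = 4.2767.
Apply Jensen: I(r) = log|p(0)| + Σ_k log(r/|z_k|), summed over zeros inside |z| < r.
  log(r/|z_k|) for z_k = -2: log(9/2) = 1.5041
  log(r/|z_k|) for z_k = 6: log(9/6) = 0.4055
  log(r/|z_k|) for z_k = -6: log(9/6) = 0.4055
Sum over inside zeros: 2.3150.
I(r) = log|p(0)| + (inside sum) = 4.2767 + 2.3150 = 6.5917.
Closed form (all zeros inside, monic): I(r) = n·log(r) = 3·log(9) = 6.5917. ✓

I(r) ≈ 6.5917.


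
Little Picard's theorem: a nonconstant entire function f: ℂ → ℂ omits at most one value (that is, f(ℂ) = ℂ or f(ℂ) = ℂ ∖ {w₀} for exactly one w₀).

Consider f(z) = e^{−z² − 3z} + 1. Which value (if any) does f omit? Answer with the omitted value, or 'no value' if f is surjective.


Little Picard bounds the complement of f(ℂ) to at most one point.
The exponent g(z) = −z² − 3z is a nonconstant polynomial, hence surjective onto ℂ. So e^{g(z)} takes every value in {e^w : w ∈ ℂ} = ℂ ∖ {0}. Adding 1 shifts the range to ℂ ∖ {1}. f omits exactly 1.

Omitted value: 1.


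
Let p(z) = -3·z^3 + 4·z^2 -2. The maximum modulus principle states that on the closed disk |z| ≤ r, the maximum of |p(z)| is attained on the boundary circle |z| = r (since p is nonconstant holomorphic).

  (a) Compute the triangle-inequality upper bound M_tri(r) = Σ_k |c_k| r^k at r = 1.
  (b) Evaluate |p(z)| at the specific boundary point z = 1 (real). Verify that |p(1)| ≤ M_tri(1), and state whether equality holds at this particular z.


Coefficients: c_0 = -2, c_1 = 0, c_2 = 4, c_3 = -3. Radius r = 1.
Part (a). Triangle bound: M_tri(r) = Σ_k |c_k| r^k
  = |-2|·1^0 + |0|·1^1 + |4|·1^2 + |-3|·1^3
  = 2 + 0 + 4 + 3 = 9.
This bounds M(r) := max_{|z|=r} |p(z)| from above; equality holds iff all terms c_k z^k can be made to align in phase at a single z on |z|=r.
Part (b). At z = 1 (real, on the circle |z| = r):
  p(1) = (-2)·1^0 + (0)·1^1 + (4)·1^2 + (-3)·1^3 = -1.
  |p(1)| = 1.
Check: |p(1)| = 1 ≤ 9 = M_tri(1). ✓ Equality does not hold at z = 1 (the coefficients have mixed signs, so the terms do not all align in phase there).

M_tri(1) = 9; |p(1)| = 1; equality at z=1: no.


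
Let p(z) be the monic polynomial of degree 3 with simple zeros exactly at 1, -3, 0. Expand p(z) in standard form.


The polynomial is p(z) = ∏_{α ∈ S} (z − α), where S = {1, -3, 0}.
Expanding the product yields: p(z) = z^3 + 2·z^2 -3·z.
The resulting polynomial has degree 3 and real coefficients as required.

p(z) = z^3 + 2·z^2 -3·z.


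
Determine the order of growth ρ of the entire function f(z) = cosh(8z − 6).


cosh(w) is a linear combination of e^{iw} and e^{−iw} (or e^w, e^{−w} in the hyperbolic case), so |cosh(w)| ≤ e^{|w|}. With w = 8z − 6, |w| ≤ 8|z| + 6 = 8r + 6 on |z| = r, giving M(r) ≤ e^{8r + 6}, so ρ ≤ 1. On a suitable ray (z = it for sin/cos; z = t for sinh/cosh, t real → ∞), |cosh(8z − 6)| grows like e^{8|t|}/2, so ρ ≥ 1. Hence ρ = 1.
Therefore ρ = 1.

Order ρ = 1.


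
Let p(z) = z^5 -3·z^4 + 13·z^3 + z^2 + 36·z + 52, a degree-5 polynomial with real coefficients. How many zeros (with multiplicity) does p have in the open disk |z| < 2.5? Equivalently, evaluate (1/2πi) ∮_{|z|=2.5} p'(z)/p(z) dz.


The zeros of p are: (0 + 2i), (0 - 2i), -1, (2 + 3i), (2 - 3i).
Their magnitudes are: 2, 2, 1, 3.606, 3.606.
Zeros with |z| < R = 2.5: (0 + 2i), (0 - 2i), -1.
Count = 3.
By the argument principle, (1/2πi) ∮_{|z|=R} p'(z)/p(z) dz equals exactly this count.

Number of zeros inside |z| < 2.5: 3.


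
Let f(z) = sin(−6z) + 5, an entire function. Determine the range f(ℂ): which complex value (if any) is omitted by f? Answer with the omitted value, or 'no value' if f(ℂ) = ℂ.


Little Picard bounds the complement of f(ℂ) to at most one point.
sin is entire and surjective onto ℂ: for every w ∈ ℂ, sin(ζ) = w has a solution ζ ∈ ℂ (e.g., via the complex inverse arcsin). With ζ = −6z this gives z = ζ/(-6). Then 1·sin(−6z) takes every value in 1·ℂ = ℂ, and adding 5 is a bijection of ℂ. So f is surjective and omits no value. (Note: only on the real line is sin bounded by [−1, 1].)

Omitted value: no value.


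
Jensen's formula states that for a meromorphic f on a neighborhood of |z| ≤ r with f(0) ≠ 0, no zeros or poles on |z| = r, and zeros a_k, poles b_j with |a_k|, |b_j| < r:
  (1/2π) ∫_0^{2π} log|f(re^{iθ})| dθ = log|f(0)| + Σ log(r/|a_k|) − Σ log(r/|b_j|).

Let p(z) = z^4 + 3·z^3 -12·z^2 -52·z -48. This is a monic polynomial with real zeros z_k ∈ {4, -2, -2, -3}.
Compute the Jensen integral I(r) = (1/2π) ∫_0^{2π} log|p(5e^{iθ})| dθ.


Zeros: -3, -2, -2, 4; r = 5.
Inside |z| < r: -3, -2, -2, 4. Outside (|z| ≥ r): ∅.
p(0) = -48, so log|p(0)| = log(48) = 3.8712.
Apply Jensen: I(r) = log|p(0)| + Σ_k log(r/|z_k|), summed over zeros inside |z| < r.
  log(r/|z_k|) for z_k = 4: log(5/4) = 0.2231
  log(r/|z_k|) for z_k = -2: log(5/2) = 0.9163
  log(r/|z_k|) for z_k = -2: log(5/2) = 0.9163
  log(r/|z_k|) for z_k = -3: log(5/3) = 0.5108
Sum over inside zeros: 2.5666.
I(r) = log|p(0)| + (inside sum) = 3.8712 + 2.5666 = 6.4378.
Closed form (all zeros inside, monic): I(r) = n·log(r) = 4·log(5) = 6.4378. ✓

I(r) ≈ 6.4378.


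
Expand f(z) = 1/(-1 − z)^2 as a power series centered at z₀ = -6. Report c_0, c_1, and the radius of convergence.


Let w = z − z₀, so z = z₀ + w.
Then -1 − z = -1 − (z₀ + w) = (-1 − z₀) − w = 5 − w.
f(z) = 1/(5 − w)^2 = (1/(5)^2) · (1 − w/(5))^{−2}.
By the binomial series (1−u)^{−2} = Σ_{n≥0} C(n+1, 1) u^n for |u|<1, with u = w/(5):
  c_n = C(n+1, 1) / (5)^(n+2).
  c_0 = 1/(5)^2 = 1/25.
  c_1 = 2/(5)^3 = 2/125.
The series is valid for |w/d| < 1, i.e. |z − z₀| < |d|.
Radius of convergence: R = |-1 − z₀| = |5| = 5 (distance from z₀ to the singularity z = -1).

c_0 = 1/25, c_1 = 2/125; R = 5.


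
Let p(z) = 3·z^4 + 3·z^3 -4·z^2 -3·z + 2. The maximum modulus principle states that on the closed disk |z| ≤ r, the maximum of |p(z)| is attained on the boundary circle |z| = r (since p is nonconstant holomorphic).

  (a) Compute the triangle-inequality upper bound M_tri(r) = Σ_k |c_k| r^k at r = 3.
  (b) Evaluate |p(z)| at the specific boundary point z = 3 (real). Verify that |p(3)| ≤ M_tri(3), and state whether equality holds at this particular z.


Coefficients: c_0 = 2, c_1 = -3, c_2 = -4, c_3 = 3, c_4 = 3. Radius r = 3.
Part (a). Triangle bound: M_tri(r) = Σ_k |c_k| r^k
  = |2|·3^0 + |-3|·3^1 + |-4|·3^2 + |3|·3^3 + |3|·3^4
  = 2 + 9 + 36 + 81 + 243 = 371.
This bounds M(r) := max_{|z|=r} |p(z)| from above; equality holds iff all terms c_k z^k can be made to align in phase at a single z on |z|=r.
Part (b). At z = 3 (real, on the circle |z| = r):
  p(3) = (2)·3^0 + (-3)·3^1 + (-4)·3^2 + (3)·3^3 + (3)·3^4 = 281.
  |p(3)| = 281.
Check: |p(3)| = 281 ≤ 371 = M_tri(3). ✓ Equality does not hold at z = 3 (the coefficients have mixed signs, so the terms do not all align in phase there).

M_tri(3) = 371; |p(3)| = 281; equality at z=3: no.


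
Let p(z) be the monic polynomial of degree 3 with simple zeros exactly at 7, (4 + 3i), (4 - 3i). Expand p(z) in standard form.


The polynomial is p(z) = ∏_{α ∈ S} (z − α), where S = {7, (4 + 3i), (4 - 3i)}.
Expanding the product yields: p(z) = z^3 -15·z^2 + 81·z -175.
Note conjugate pairs combine to real quadratics: (z − (4+3i))(z − (4−3i)) = z² − 8z + 25.
The resulting polynomial has degree 3 and real coefficients as required.

p(z) = z^3 -15·z^2 + 81·z -175.


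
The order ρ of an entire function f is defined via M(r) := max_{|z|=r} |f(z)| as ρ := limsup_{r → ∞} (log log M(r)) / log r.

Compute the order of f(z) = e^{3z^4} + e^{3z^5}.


Each summand is entire of order 4 and 5 respectively (as in the single-exponential case). The order of a sum is at most the max of the orders, so ρ ≤ 5. For the lower bound: on |z|=r choose arg z so that 3z^5 is real positive; then |e^{3z^5}| = e^{3r^5} while |e^{3z^4}| ≤ e^{3r^4} = o(e^{3r^5}). So |f| ≥ e^{3r^5}(1 − o(1)) and ρ ≥ 5. Hence ρ = max(4, 5) = 5.
Therefore ρ = 5.

Order ρ = 5.


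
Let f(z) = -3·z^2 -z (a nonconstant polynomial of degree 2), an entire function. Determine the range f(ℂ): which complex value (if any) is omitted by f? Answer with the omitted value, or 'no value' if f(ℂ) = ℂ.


Little Picard bounds the complement of f(ℂ) to at most one point.
For every w ∈ ℂ, the equation p(z) − w = 0 is a nonconstant polynomial in z and hence has at least one root by the fundamental theorem of algebra. So p is surjective onto ℂ, omitting no value.

Omitted value: no value.


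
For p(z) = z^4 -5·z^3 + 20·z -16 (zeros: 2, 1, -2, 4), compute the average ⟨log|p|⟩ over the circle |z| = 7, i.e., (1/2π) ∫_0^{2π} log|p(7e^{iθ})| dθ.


Zeros: -2, 1, 2, 4; r = 7.
Inside |z| < r: -2, 1, 2, 4. Outside (|z| ≥ r): ∅.
p(0) = -16, so log|p(0)| = log(16) = 2.7726.
Apply Jensen: I(r) = log|p(0)| + Σ_k log(r/|z_k|), summed over zeros inside |z| < r.
  log(r/|z_k|) for z_k = 2: log(7/2) = 1.2528
  log(r/|z_k|) for z_k = 1: log(7/1) = 1.9459
  log(r/|z_k|) for z_k = -2: log(7/2) = 1.2528
  log(r/|z_k|) for z_k = 4: log(7/4) = 0.5596
Sum over inside zeros: 5.0111.
I(r) = log|p(0)| + (inside sum) = 2.7726 + 5.0111 = 7.7836.
Closed form (all zeros inside, monic): I(r) = n·log(r) = 4·log(7) = 7.7836. ✓

I(r) ≈ 7.7836.


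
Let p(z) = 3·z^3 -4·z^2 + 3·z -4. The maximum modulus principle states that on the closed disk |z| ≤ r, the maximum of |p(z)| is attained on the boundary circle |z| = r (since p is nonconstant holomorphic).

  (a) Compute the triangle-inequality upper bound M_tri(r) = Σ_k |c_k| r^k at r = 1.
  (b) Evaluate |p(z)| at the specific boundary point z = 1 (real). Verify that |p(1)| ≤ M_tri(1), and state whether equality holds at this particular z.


Coefficients: c_0 = -4, c_1 = 3, c_2 = -4, c_3 = 3. Radius r = 1.
Part (a). Triangle bound: M_tri(r) = Σ_k |c_k| r^k
  = |-4|·1^0 + |3|·1^1 + |-4|·1^2 + |3|·1^3
  = 4 + 3 + 4 + 3 = 14.
This bounds M(r) := max_{|z|=r} |p(z)| from above; equality holds iff all terms c_k z^k can be made to align in phase at a single z on |z|=r.
Part (b). At z = 1 (real, on the circle |z| = r):
  p(1) = (-4)·1^0 + (3)·1^1 + (-4)·1^2 + (3)·1^3 = -2.
  |p(1)| = 2.
Check: |p(1)| = 2 ≤ 14 = M_tri(1). ✓ Equality does not hold at z = 1 (the coefficients have mixed signs, so the terms do not all align in phase there).

M_tri(1) = 14; |p(1)| = 2; equality at z=1: no.


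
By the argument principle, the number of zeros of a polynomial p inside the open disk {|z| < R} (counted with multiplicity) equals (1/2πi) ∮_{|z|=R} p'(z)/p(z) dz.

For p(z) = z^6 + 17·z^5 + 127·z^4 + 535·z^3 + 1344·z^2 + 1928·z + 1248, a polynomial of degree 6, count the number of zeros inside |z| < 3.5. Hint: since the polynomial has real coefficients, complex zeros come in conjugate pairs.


The zeros of p are: -4, (-2 + 2i), (-2 - 2i), (-3 + 2i), (-3 - 2i), -3.
Their magnitudes are: 4, 2.828, 2.828, 3.606, 3.606, 3.
Zeros with |z| < R = 3.5: (-2 + 2i), (-2 - 2i), -3.
Count = 3.
By the argument principle, (1/2πi) ∮_{|z|=R} p'(z)/p(z) dz equals exactly this count.

Number of zeros inside |z| < 3.5: 3.


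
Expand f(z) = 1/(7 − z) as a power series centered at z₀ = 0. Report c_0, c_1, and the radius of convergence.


Let w = z − z₀, so z = z₀ + w.
Then 7 − z = 7 − (z₀ + w) = (7 − z₀) − w = 7 − w.
f(z) = 1/(7 − w) = (1/(7)) · 1/(1 − w/(7)) = Σ_{n≥0} w^n / (7)^(n+1).
So c_n = 1/(7)^(n+1):
  c_0 = 1/(7)^1 = 1/7.
  c_1 = 1/(7)^2 = 1/49.
The series is valid for |w/d| < 1, i.e. |z − z₀| < |d|.
Radius of convergence: R = |7 − z₀| = |7| = 7 (distance from z₀ to the singularity z = 7).

c_0 = 1/7, c_1 = 1/49; R = 7.


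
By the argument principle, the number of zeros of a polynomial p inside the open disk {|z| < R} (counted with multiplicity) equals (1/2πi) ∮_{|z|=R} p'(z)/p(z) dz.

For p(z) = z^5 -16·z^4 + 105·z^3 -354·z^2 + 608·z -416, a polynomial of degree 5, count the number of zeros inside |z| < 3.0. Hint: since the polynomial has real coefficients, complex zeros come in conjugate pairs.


The zeros of p are: 2, 4, (3 + 2i), (3 - 2i), 4.
Their magnitudes are: 2, 4, 3.606, 3.606, 4.
Zeros with |z| < R = 3.0: 2.
Count = 1.
By the argument principle, (1/2πi) ∮_{|z|=R} p'(z)/p(z) dz equals exactly this count.

Number of zeros inside |z| < 3.0: 1.


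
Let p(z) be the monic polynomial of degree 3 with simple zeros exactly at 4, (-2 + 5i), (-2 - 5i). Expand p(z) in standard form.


The polynomial is p(z) = ∏_{α ∈ S} (z − α), where S = {4, (-2 + 5i), (-2 - 5i)}.
Expanding the product yields: p(z) = z^3 + 13·z -116.
Note conjugate pairs combine to real quadratics: (z − (-2+5i))(z − (-2−5i)) = z² + 4z + 29.
The resulting polynomial has degree 3 and real coefficients as required.

p(z) = z^3 + 13·z -116.


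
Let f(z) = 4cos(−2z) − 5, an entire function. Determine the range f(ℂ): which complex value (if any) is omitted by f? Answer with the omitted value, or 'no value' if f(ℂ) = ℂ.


Little Picard bounds the complement of f(ℂ) to at most one point.
cos is entire and surjective onto ℂ: for every w ∈ ℂ, cos(ζ) = w has a solution ζ ∈ ℂ (e.g., via the complex inverse arccos). With ζ = −2z this gives z = ζ/(-2). Then 4·cos(−2z) takes every value in 4·ℂ = ℂ, and adding -5 is a bijection of ℂ. So f is surjective and omits no value. (Note: only on the real line is cos bounded by [−1, 1].)

Omitted value: no value.


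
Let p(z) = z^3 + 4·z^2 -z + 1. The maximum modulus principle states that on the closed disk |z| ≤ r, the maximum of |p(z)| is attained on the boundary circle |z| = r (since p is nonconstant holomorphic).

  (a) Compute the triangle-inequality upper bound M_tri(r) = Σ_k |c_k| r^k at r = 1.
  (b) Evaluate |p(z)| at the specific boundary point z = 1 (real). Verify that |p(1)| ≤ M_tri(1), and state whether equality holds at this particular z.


Coefficients: c_0 = 1, c_1 = -1, c_2 = 4, c_3 = 1. Radius r = 1.
Part (a). Triangle bound: M_tri(r) = Σ_k |c_k| r^k
  = |1|·1^0 + |-1|·1^1 + |4|·1^2 + |1|·1^3
  = 1 + 1 + 4 + 1 = 7.
This bounds M(r) := max_{|z|=r} |p(z)| from above; equality holds iff all terms c_k z^k can be made to align in phase at a single z on |z|=r.
Part (b). At z = 1 (real, on the circle |z| = r):
  p(1) = (1)·1^0 + (-1)·1^1 + (4)·1^2 + (1)·1^3 = 5.
  |p(1)| = 5.
Check: |p(1)| = 5 ≤ 7 = M_tri(1). ✓ Equality does not hold at z = 1 (the coefficients have mixed signs, so the terms do not all align in phase there).

M_tri(1) = 7; |p(1)| = 5; equality at z=1: no.


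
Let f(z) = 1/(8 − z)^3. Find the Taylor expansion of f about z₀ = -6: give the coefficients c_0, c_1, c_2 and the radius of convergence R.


Let w = z − z₀, so z = z₀ + w.
Then 8 − z = 8 − (z₀ + w) = (8 − z₀) − w = 14 − w.
f(z) = 1/(14 − w)^3 = (1/(14)^3) · (1 − w/(14))^{−3}.
By the binomial series (1−u)^{−3} = Σ_{n≥0} C(n+2, 2) u^n for |u|<1, with u = w/(14):
  c_n = C(n+2, 2) / (14)^(n+3).
  c_0 = 1/(14)^3 = 1/2744.
  c_1 = 3/(14)^4 = 3/38416.
  c_2 = 6/(14)^5 = 3/268912.
The series is valid for |w/d| < 1, i.e. |z − z₀| < |d|.
Radius of convergence: R = |8 − z₀| = |14| = 14 (distance from z₀ to the singularity z = 8).

c_0 = 1/2744, c_1 = 3/38416, c_2 = 3/268912; R = 14.


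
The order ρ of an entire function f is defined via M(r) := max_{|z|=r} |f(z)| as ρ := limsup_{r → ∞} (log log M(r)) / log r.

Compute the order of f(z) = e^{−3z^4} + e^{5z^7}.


Each summand is entire of order 4 and 7 respectively (as in the single-exponential case). The order of a sum is at most the max of the orders, so ρ ≤ 7. For the lower bound: on |z|=r choose arg z so that 5z^7 is real positive; then |e^{5z^7}| = e^{5r^7} while |e^{-3z^4}| ≤ e^{3r^4} = o(e^{5r^7}). So |f| ≥ e^{5r^7}(1 − o(1)) and ρ ≥ 7. Hence ρ = max(4, 7) = 7.
Therefore ρ = 7.

Order ρ = 7.


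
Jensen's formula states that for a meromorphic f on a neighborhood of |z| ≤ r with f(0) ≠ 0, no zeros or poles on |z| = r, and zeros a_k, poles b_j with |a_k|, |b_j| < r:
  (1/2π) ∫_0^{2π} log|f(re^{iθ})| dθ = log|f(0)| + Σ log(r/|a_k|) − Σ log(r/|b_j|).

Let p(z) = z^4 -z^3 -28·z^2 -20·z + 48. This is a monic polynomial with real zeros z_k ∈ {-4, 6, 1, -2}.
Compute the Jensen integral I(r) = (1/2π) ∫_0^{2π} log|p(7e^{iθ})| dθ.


Zeros: -4, -2, 1, 6; r = 7.
Inside |z| < r: -4, -2, 1, 6. Outside (|z| ≥ r): ∅.
p(0) = 48, so log|p(0)| = log(48) = 3.8712.
Apply Jensen: I(r) = log|p(0)| + Σ_k log(r/|z_k|), summed over zeros inside |z| < r.
  log(r/|z_k|) for z_k = -4: log(7/4) = 0.5596
  log(r/|z_k|) for z_k = 6: log(7/6) = 0.1542
  log(r/|z_k|) for z_k = 1: log(7/1) = 1.9459
  log(r/|z_k|) for z_k = -2: log(7/2) = 1.2528
Sum over inside zeros: 3.9124.
I(r) = log|p(0)| + (inside sum) = 3.8712 + 3.9124 = 7.7836.
Closed form (all zeros inside, monic): I(r) = n·log(r) = 4·log(7) = 7.7836. ✓

I(r) ≈ 7.7836.


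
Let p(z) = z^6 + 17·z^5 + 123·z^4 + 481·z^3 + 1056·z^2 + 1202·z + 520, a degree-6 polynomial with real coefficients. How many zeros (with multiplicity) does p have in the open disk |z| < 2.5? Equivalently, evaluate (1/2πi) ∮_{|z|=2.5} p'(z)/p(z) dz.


The zeros of p are: (-3 + 2i), (-3 - 2i), -4, -1, (-3 + 1i), (-3 - 1i).
Their magnitudes are: 3.606, 3.606, 4, 1, 3.162, 3.162.
Zeros with |z| < R = 2.5: -1.
Count = 1.
By the argument principle, (1/2πi) ∮_{|z|=R} p'(z)/p(z) dz equals exactly this count.

Number of zeros inside |z| < 2.5: 1.


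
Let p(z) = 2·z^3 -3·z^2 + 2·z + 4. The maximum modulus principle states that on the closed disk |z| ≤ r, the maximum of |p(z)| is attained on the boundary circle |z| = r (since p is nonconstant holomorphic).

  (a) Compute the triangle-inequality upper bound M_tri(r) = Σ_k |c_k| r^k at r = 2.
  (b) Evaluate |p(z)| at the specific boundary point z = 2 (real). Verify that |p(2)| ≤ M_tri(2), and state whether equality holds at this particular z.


Coefficients: c_0 = 4, c_1 = 2, c_2 = -3, c_3 = 2. Radius r = 2.
Part (a). Triangle bound: M_tri(r) = Σ_k |c_k| r^k
  = |4|·2^0 + |2|·2^1 + |-3|·2^2 + |2|·2^3
  = 4 + 4 + 12 + 16 = 36.
This bounds M(r) := max_{|z|=r} |p(z)| from above; equality holds iff all terms c_k z^k can be made to align in phase at a single z on |z|=r.
Part (b). At z = 2 (real, on the circle |z| = r):
  p(2) = (4)·2^0 + (2)·2^1 + (-3)·2^2 + (2)·2^3 = 12.
  |p(2)| = 12.
Check: |p(2)| = 12 ≤ 36 = M_tri(2). ✓ Equality does not hold at z = 2 (the coefficients have mixed signs, so the terms do not all align in phase there).

M_tri(2) = 36; |p(2)| = 12; equality at z=2: no.


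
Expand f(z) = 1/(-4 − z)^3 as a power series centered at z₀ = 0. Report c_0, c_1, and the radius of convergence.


Let w = z − z₀, so z = z₀ + w.
Then -4 − z = -4 − (z₀ + w) = (-4 − z₀) − w = -4 − w.
f(z) = 1/(-4 − w)^3 = (1/(-4)^3) · (1 − w/(-4))^{−3}.
By the binomial series (1−u)^{−3} = Σ_{n≥0} C(n+2, 2) u^n for |u|<1, with u = w/(-4):
  c_n = C(n+2, 2) / (-4)^(n+3).
  c_0 = 1/(-4)^3 = -1/64.
  c_1 = 3/(-4)^4 = 3/256.
The series is valid for |w/d| < 1, i.e. |z − z₀| < |d|.
Radius of convergence: R = |-4 − z₀| = |-4| = 4 (distance from z₀ to the singularity z = -4).

c_0 = -1/64, c_1 = 3/256; R = 4.


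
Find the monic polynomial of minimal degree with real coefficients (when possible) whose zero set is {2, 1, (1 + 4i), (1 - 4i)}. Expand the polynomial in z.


The polynomial is p(z) = ∏_{α ∈ S} (z − α), where S = {2, 1, (1 + 4i), (1 - 4i)}.
Expanding the product yields: p(z) = z^4 -5·z^3 + 25·z^2 -55·z + 34.
Note conjugate pairs combine to real quadratics: (z − (1+4i))(z − (1−4i)) = z² − 2z + 17.
The resulting polynomial has degree 4 and real coefficients as required.

p(z) = z^4 -5·z^3 + 25·z^2 -55·z + 34.


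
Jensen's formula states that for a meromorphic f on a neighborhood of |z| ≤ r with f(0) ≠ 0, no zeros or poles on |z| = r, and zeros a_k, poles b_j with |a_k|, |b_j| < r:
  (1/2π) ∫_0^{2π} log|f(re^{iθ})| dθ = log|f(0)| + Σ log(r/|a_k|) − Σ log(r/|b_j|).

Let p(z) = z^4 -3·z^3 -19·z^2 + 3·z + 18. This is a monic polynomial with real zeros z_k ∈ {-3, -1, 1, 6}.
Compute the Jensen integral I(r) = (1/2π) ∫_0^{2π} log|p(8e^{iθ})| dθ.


Zeros: -3, -1, 1, 6; r = 8.
Inside |z| < r: -3, -1, 1, 6. Outside (|z| ≥ r): ∅.
p(0) = 18, so log|p(0)| = log(18) = 2.8904.
Apply Jensen: I(r) = log|p(0)| + Σ_k log(r/|z_k|), summed over zeros inside |z| < r.
  log(r/|z_k|) for z_k = -3: log(8/3) = 0.9808
  log(r/|z_k|) for z_k = -1: log(8/1) = 2.0794
  log(r/|z_k|) for z_k = 1: log(8/1) = 2.0794
  log(r/|z_k|) for z_k = 6: log(8/6) = 0.2877
Sum over inside zeros: 5.4274.
I(r) = log|p(0)| + (inside sum) = 2.8904 + 5.4274 = 8.3178.
Closed form (all zeros inside, monic): I(r) = n·log(r) = 4·log(8) = 8.3178. ✓

I(r) ≈ 8.3178.


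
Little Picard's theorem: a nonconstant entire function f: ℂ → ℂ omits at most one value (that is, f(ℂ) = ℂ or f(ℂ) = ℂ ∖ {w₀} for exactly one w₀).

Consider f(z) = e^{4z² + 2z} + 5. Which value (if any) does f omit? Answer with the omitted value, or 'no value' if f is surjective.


Little Picard bounds the complement of f(ℂ) to at most one point.
The exponent g(z) = 4z² + 2z is a nonconstant polynomial, hence surjective onto ℂ. So e^{g(z)} takes every value in {e^w : w ∈ ℂ} = ℂ ∖ {0}. Adding 5 shifts the range to ℂ ∖ {5}. f omits exactly 5.

Omitted value: 5.
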